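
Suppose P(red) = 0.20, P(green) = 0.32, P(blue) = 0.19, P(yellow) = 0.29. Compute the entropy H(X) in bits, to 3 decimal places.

H = −Σ pᵢ log₂ pᵢ.
−0.20·log₂(0.20) = 0.4644
−0.32·log₂(0.32) = 0.5260
−0.19·log₂(0.19) = 0.4552
−0.29·log₂(0.29) = 0.5179
Sum ≈ 1.9635 → 1.964 bits.

1.964 bits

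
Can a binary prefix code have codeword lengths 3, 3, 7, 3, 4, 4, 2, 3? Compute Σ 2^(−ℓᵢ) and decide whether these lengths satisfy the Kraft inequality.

With common denominator 2^7 = 128: Σ 2^(−ℓᵢ) = 16/128 + 16/128 + 1/128 + 16/128 + 8/128 + 8/128 + 32/128 + 16/128 = 113/128 = 0.8828125.
Kraft's inequality requires Σ ≤ 1; here Σ = 0.8828125 ≤ 1, so such a prefix code exists.

0.8828125; yes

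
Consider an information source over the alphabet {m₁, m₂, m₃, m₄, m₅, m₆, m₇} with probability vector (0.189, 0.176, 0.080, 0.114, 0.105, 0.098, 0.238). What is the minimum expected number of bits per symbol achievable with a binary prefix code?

Repeatedly combine the two least-probable nodes; the expected code length is the sum of the merged weights.
merge 2/25 + 49/500 → 89/500
merge 21/200 + 57/500 → 219/1000
merge 22/125 + 89/500 → 177/500
merge 189/1000 + 219/1000 → 51/125
merge 119/500 + 177/500 → 74/125
merge 51/125 + 74/125 → 1
L = 89/500 + 219/1000 + 177/500 + 51/125 + 74/125 + 1 = 2751/1000 = 2.751 bits/symbol.

2.751 bits/symbol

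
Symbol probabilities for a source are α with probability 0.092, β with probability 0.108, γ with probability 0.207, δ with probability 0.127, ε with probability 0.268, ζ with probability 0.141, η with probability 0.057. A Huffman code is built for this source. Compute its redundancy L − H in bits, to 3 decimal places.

Entropy H = −Σ p log₂ p ≈ 2.6551 bits.
Huffman merges: 57/1000+23/250→149/1000; 27/250+127/1000→47/200; 141/1000+149/1000→29/100; 207/1000+47/200→221/500; 67/250+29/100→279/500; 221/500+279/500→1. L = 1337/500 ≈ 2.6740.
L − H = 2.6740 − 2.6551 = 0.019 bits.

0.019 bits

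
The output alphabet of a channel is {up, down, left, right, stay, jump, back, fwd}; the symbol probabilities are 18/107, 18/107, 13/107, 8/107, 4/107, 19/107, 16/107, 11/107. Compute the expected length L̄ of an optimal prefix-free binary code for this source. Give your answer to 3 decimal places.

2.935 bits/symbol

Repeatedly combine the two least-probable nodes; the expected code length is the sum of the merged weights.
merge 4/107 + 8/107 → 12/107
merge 11/107 + 12/107 → 23/107
merge 13/107 + 16/107 → 29/107
merge 18/107 + 18/107 → 36/107
merge 19/107 + 23/107 → 42/107
merge 29/107 + 36/107 → 65/107
merge 42/107 + 65/107 → 1
L = 12/107 + 23/107 + 29/107 + 36/107 + 42/107 + 65/107 + 1 = 314/107 ≈ 2.935 bits/symbol.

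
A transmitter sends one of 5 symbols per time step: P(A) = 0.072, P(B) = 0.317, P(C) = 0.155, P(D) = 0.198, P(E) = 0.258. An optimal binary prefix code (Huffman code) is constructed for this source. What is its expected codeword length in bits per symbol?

2.227 bits/symbol

Repeatedly combine the two least-probable nodes; the expected code length is the sum of the merged weights.
merge 9/125 + 31/200 → 227/1000
merge 99/500 + 227/1000 → 17/40
merge 129/500 + 317/1000 → 23/40
merge 17/40 + 23/40 → 1
L = 227/1000 + 17/40 + 23/40 + 1 = 2227/1000 = 2.227 bits/symbol.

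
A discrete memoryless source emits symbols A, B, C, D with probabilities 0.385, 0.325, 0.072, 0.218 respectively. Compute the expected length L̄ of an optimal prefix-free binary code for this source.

Repeatedly combine the two least-probable nodes; the expected code length is the sum of the merged weights.
merge 9/125 + 109/500 → 29/100
merge 29/100 + 13/40 → 123/200
merge 77/200 + 123/200 → 1
L = 29/100 + 123/200 + 1 = 381/200 = 1.905 bits/symbol.

1.905 bits/symbol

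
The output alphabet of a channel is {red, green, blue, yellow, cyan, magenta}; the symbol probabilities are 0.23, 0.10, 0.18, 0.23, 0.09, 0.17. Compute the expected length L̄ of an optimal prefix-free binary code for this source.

2.54 bits/symbol

Repeatedly combine the two least-probable nodes; the expected code length is the sum of the merged weights.
merge 9/100 + 1/10 → 19/100
merge 17/100 + 9/50 → 7/20
merge 19/100 + 23/100 → 21/50
merge 23/100 + 7/20 → 29/50
merge 21/50 + 29/50 → 1
L = 19/100 + 7/20 + 21/50 + 29/50 + 1 = 127/50 = 2.54 bits/symbol.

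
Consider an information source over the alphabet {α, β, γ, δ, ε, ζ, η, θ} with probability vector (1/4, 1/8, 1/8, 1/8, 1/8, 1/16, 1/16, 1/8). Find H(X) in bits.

Each probability is a power of 1/2, so log₂(1/p) is an integer.
H = Σ p·log₂(1/p) = 1/4·2 + 1/8·3 + 1/8·3 + 1/8·3 + 1/8·3 + 1/16·4 + 1/16·4 + 1/8·3 = 2.875 bits.

2.875 bits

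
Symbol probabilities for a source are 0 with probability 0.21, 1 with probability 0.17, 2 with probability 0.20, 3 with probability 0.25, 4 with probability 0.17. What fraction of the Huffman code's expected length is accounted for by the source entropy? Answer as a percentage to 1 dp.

98.6%

Entropy H = −Σ p log₂ p ≈ 2.3064 bits.
Huffman merges: 17/100+17/100→17/50; 1/5+21/100→41/100; 1/4+17/50→59/100; 41/100+59/100→1. L = 117/50 ≈ 2.3400.
Efficiency = H/L = 2.3064/2.3400 = 98.6%.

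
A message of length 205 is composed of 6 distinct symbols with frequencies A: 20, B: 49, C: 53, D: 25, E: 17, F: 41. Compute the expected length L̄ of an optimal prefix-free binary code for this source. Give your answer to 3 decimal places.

Probabilities are the counts divided by 205.
Repeatedly combine the two least-probable nodes; the expected code length is the sum of the merged weights.
merge 17/205 + 4/41 → 37/205
merge 5/41 + 37/205 → 62/205
merge 1/5 + 49/205 → 18/41
merge 53/205 + 62/205 → 23/41
merge 18/41 + 23/41 → 1
L = 37/205 + 62/205 + 18/41 + 23/41 + 1 = 509/205 ≈ 2.483 bits/symbol.

2.483 bits/symbol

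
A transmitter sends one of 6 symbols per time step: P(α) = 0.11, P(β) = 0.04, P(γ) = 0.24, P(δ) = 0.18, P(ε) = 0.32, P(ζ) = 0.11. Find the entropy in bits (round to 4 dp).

H = −Σ pᵢ log₂ pᵢ.
−0.11·log₂(0.11) = 0.3503
−0.04·log₂(0.04) = 0.1858
−0.24·log₂(0.24) = 0.4941
−0.18·log₂(0.18) = 0.4453
−0.32·log₂(0.32) = 0.5260
−0.11·log₂(0.11) = 0.3503
Sum ≈ 2.3518 → 2.3518 bits.

2.3518 bits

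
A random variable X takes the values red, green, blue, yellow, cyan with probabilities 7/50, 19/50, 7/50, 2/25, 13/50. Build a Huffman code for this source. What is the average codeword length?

Repeatedly combine the two least-probable nodes; the expected code length is the sum of the merged weights.
merge 2/25 + 7/50 → 11/50
merge 7/50 + 11/50 → 9/25
merge 13/50 + 9/25 → 31/50
merge 19/50 + 31/50 → 1
L = 11/50 + 9/25 + 31/50 + 1 = 11/5 = 2.2 bits/symbol.

2.2 bits/symbol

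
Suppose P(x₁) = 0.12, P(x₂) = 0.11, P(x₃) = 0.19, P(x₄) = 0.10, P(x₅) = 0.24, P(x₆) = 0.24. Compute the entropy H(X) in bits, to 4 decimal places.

H = −Σ pᵢ log₂ pᵢ.
−0.12·log₂(0.12) = 0.3671
−0.11·log₂(0.11) = 0.3503
−0.19·log₂(0.19) = 0.4552
−0.10·log₂(0.10) = 0.3322
−0.24·log₂(0.24) = 0.4941
−0.24·log₂(0.24) = 0.4941
Sum ≈ 2.4930 → 2.4930 bits.

2.4930 bits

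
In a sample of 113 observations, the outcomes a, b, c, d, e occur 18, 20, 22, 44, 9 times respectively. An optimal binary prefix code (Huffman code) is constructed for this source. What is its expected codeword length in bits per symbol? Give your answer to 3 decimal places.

Probabilities are the counts divided by 113.
Repeatedly combine the two least-probable nodes; the expected code length is the sum of the merged weights.
merge 9/113 + 18/113 → 27/113
merge 20/113 + 22/113 → 42/113
merge 27/113 + 42/113 → 69/113
merge 44/113 + 69/113 → 1
L = 27/113 + 42/113 + 69/113 + 1 = 251/113 ≈ 2.221 bits/symbol.

2.221 bits/symbol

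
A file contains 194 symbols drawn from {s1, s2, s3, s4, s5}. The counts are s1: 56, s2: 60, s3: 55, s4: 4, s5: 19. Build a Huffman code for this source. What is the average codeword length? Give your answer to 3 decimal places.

2.119 bits/symbol

Probabilities are the counts divided by 194.
Repeatedly combine the two least-probable nodes; the expected code length is the sum of the merged weights.
merge 2/97 + 19/194 → 23/194
merge 23/194 + 55/194 → 39/97
merge 28/97 + 30/97 → 58/97
merge 39/97 + 58/97 → 1
L = 23/194 + 39/97 + 58/97 + 1 = 411/194 ≈ 2.119 bits/symbol.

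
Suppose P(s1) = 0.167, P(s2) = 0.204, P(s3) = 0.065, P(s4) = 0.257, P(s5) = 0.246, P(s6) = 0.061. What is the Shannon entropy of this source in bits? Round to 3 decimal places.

H = −Σ pᵢ log₂ pᵢ.
−0.167·log₂(0.167) = 0.4312
−0.204·log₂(0.204) = 0.4678
−0.065·log₂(0.065) = 0.2563
−0.257·log₂(0.257) = 0.5038
−0.246·log₂(0.246) = 0.4977
−0.061·log₂(0.061) = 0.2461
Sum ≈ 2.4030 → 2.403 bits.

2.403 bits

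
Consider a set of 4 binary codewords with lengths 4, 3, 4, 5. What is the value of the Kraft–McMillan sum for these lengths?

0.28125

With common denominator 2^5 = 32: Σ 2^(−ℓᵢ) = 2/32 + 4/32 + 2/32 + 1/32 = 9/32 = 0.28125.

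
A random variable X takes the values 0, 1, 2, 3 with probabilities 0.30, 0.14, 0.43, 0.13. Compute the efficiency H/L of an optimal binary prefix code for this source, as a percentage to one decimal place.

99.2%

Entropy H = −Σ p log₂ p ≈ 1.8244 bits.
Huffman merges: 13/100+7/50→27/100; 27/100+3/10→57/100; 43/100+57/100→1. L = 46/25 ≈ 1.8400.
Efficiency = H/L = 1.8244/1.8400 = 99.2%.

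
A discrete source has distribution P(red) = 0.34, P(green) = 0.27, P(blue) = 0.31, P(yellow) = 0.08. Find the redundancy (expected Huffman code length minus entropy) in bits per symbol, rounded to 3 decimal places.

0.146 bits

Entropy H = −Σ p log₂ p ≈ 1.8545 bits.
Huffman merges: 2/25+27/100→7/20; 31/100+17/50→13/20; 7/20+13/20→1. L = 2 ≈ 2.0000.
L − H = 2.0000 − 1.8545 = 0.146 bits.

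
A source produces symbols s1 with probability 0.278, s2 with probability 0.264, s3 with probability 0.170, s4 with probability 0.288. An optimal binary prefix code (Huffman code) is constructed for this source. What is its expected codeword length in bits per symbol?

2 bits/symbol

Repeatedly combine the two least-probable nodes; the expected code length is the sum of the merged weights.
merge 17/100 + 33/125 → 217/500
merge 139/500 + 36/125 → 283/500
merge 217/500 + 283/500 → 1
L = 217/500 + 283/500 + 1 = 2 bits/symbol.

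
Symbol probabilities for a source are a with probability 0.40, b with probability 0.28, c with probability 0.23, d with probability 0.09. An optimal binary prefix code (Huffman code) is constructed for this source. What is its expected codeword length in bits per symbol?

1.92 bits/symbol

Repeatedly combine the two least-probable nodes; the expected code length is the sum of the merged weights.
merge 9/100 + 23/100 → 8/25
merge 7/25 + 8/25 → 3/5
merge 2/5 + 3/5 → 1
L = 8/25 + 3/5 + 1 = 48/25 = 1.92 bits/symbol.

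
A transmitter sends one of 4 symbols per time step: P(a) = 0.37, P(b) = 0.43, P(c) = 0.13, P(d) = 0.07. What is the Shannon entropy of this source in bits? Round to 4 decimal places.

H = −Σ pᵢ log₂ pᵢ.
−0.37·log₂(0.37) = 0.5307
−0.43·log₂(0.43) = 0.5236
−0.13·log₂(0.13) = 0.3826
−0.07·log₂(0.07) = 0.2686
Sum ≈ 1.7055 → 1.7055 bits.

1.7055 bits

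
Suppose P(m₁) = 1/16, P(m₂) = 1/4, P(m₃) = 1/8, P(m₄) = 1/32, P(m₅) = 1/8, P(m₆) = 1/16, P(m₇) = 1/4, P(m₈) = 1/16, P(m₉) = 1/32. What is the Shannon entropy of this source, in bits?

Each probability is a power of 1/2, so log₂(1/p) is an integer.
H = Σ p·log₂(1/p) = 1/16·4 + 1/4·2 + 1/8·3 + 1/32·5 + 1/8·3 + 1/16·4 + 1/4·2 + 1/16·4 + 1/32·5 = 2.8125 bits.

2.8125 bits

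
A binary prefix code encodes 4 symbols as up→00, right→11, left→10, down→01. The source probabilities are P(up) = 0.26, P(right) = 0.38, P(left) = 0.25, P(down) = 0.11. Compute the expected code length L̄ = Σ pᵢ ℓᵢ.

2 bits/symbol

L̄ = Σ pᵢ·ℓᵢ = 0.26·2 + 0.38·2 + 0.25·2 + 0.11·2 = 2 bits/symbol.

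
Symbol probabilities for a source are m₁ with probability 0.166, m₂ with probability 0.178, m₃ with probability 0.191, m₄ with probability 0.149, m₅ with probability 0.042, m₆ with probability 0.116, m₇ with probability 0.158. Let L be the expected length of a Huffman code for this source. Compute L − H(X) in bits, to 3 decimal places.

0.077 bits

Entropy H = −Σ p log₂ p ≈ 2.7119 bits.
Huffman merges: 21/500+29/250→79/500; 149/1000+79/500→307/1000; 79/500+83/500→81/250; 89/500+191/1000→369/1000; 307/1000+81/250→631/1000; 369/1000+631/1000→1. L = 2789/1000 ≈ 2.7890.
L − H = 2.7890 − 2.7119 = 0.077 bits.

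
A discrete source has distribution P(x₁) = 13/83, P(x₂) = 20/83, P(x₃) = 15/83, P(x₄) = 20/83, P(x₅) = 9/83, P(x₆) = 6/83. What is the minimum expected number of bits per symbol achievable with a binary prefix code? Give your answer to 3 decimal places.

2.518 bits/symbol

Repeatedly combine the two least-probable nodes; the expected code length is the sum of the merged weights.
merge 6/83 + 9/83 → 15/83
merge 13/83 + 15/83 → 28/83
merge 15/83 + 20/83 → 35/83
merge 20/83 + 28/83 → 48/83
merge 35/83 + 48/83 → 1
L = 15/83 + 28/83 + 35/83 + 48/83 + 1 = 209/83 ≈ 2.518 bits/symbol.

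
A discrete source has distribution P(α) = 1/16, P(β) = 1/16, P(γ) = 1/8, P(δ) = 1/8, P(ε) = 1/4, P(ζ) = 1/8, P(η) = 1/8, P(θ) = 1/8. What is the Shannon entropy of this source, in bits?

Each probability is a power of 1/2, so log₂(1/p) is an integer.
H = Σ p·log₂(1/p) = 1/16·4 + 1/16·4 + 1/8·3 + 1/8·3 + 1/4·2 + 1/8·3 + 1/8·3 + 1/8·3 = 2.875 bits.

2.875 bits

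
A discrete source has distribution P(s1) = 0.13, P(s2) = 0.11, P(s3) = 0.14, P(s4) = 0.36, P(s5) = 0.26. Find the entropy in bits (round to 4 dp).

2.1659 bits

H = −Σ pᵢ log₂ pᵢ.
−0.13·log₂(0.13) = 0.3826
−0.11·log₂(0.11) = 0.3503
−0.14·log₂(0.14) = 0.3971
−0.36·log₂(0.36) = 0.5306
−0.26·log₂(0.26) = 0.5053
Sum ≈ 2.1659 → 2.1659 bits.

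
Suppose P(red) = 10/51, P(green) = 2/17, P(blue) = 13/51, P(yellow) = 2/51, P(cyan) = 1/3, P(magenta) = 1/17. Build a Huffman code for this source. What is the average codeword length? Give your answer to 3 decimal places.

Repeatedly combine the two least-probable nodes; the expected code length is the sum of the merged weights.
merge 2/51 + 1/17 → 5/51
merge 5/51 + 2/17 → 11/51
merge 10/51 + 11/51 → 7/17
merge 13/51 + 1/3 → 10/17
merge 7/17 + 10/17 → 1
L = 5/51 + 11/51 + 7/17 + 10/17 + 1 = 118/51 ≈ 2.314 bits/symbol.

2.314 bits/symbol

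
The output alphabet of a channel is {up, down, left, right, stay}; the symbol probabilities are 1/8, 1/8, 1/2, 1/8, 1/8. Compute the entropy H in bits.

Each probability is a power of 1/2, so log₂(1/p) is an integer.
H = Σ p·log₂(1/p) = 1/8·3 + 1/8·3 + 1/2·1 + 1/8·3 + 1/8·3 = 2 bits.

2 bits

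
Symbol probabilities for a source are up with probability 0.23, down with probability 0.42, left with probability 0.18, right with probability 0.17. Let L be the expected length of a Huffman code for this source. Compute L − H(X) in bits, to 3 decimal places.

0.037 bits

Entropy H = −Σ p log₂ p ≈ 1.8932 bits.
Huffman merges: 17/100+9/50→7/20; 23/100+7/20→29/50; 21/50+29/50→1. L = 193/100 ≈ 1.9300.
L − H = 1.9300 − 1.8932 = 0.037 bits.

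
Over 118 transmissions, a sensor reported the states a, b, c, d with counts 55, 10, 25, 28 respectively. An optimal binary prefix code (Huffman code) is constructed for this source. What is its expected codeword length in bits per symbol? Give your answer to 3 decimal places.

Probabilities are the counts divided by 118.
Repeatedly combine the two least-probable nodes; the expected code length is the sum of the merged weights.
merge 5/59 + 25/118 → 35/118
merge 14/59 + 35/118 → 63/118
merge 55/118 + 63/118 → 1
L = 35/118 + 63/118 + 1 = 108/59 ≈ 1.831 bits/symbol.

1.831 bits/symbol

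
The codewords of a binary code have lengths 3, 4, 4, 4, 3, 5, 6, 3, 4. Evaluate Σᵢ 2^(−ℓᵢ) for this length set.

With common denominator 2^6 = 64: Σ 2^(−ℓᵢ) = 8/64 + 4/64 + 4/64 + 4/64 + 8/64 + 2/64 + 1/64 + 8/64 + 4/64 = 43/64 = 0.671875.

0.671875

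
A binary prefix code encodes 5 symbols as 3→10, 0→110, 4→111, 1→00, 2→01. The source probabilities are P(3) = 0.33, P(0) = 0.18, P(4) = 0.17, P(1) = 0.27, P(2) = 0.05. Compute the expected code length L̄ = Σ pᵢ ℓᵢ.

2.35 bits/symbol

L̄ = Σ pᵢ·ℓᵢ = 0.33·2 + 0.18·3 + 0.17·3 + 0.27·2 + 0.05·2 = 2.35 bits/symbol.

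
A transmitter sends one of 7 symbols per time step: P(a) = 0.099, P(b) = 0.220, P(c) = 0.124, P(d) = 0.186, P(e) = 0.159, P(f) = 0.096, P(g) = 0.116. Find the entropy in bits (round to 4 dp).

2.7425 bits

H = −Σ pᵢ log₂ pᵢ.
−0.099·log₂(0.099) = 0.3303
−0.220·log₂(0.220) = 0.4806
−0.124·log₂(0.124) = 0.3734
−0.186·log₂(0.186) = 0.4514
−0.159·log₂(0.159) = 0.4218
−0.096·log₂(0.096) = 0.3246
−0.116·log₂(0.116) = 0.3605
Sum ≈ 2.7425 → 2.7425 bits.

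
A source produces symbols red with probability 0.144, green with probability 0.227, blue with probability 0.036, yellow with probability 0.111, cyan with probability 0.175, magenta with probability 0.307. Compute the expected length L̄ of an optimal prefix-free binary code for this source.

2.438 bits/symbol

Repeatedly combine the two least-probable nodes; the expected code length is the sum of the merged weights.
merge 9/250 + 111/1000 → 147/1000
merge 18/125 + 147/1000 → 291/1000
merge 7/40 + 227/1000 → 201/500
merge 291/1000 + 307/1000 → 299/500
merge 201/500 + 299/500 → 1
L = 147/1000 + 291/1000 + 201/500 + 299/500 + 1 = 1219/500 = 2.438 bits/symbol.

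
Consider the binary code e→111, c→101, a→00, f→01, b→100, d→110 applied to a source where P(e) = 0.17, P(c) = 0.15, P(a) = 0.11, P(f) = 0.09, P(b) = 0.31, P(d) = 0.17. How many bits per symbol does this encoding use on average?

L̄ = Σ pᵢ·ℓᵢ = 0.17·3 + 0.15·3 + 0.11·2 + 0.09·2 + 0.31·3 + 0.17·3 = 2.8 bits/symbol.

2.8 bits/symbol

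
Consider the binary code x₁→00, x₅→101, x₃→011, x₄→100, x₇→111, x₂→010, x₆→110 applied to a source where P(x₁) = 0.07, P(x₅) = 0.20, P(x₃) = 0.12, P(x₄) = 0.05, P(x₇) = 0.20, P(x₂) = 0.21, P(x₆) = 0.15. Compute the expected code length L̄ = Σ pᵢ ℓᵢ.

2.93 bits/symbol

L̄ = Σ pᵢ·ℓᵢ = 0.07·2 + 0.20·3 + 0.12·3 + 0.05·3 + 0.20·3 + 0.21·3 + 0.15·3 = 2.93 bits/symbol.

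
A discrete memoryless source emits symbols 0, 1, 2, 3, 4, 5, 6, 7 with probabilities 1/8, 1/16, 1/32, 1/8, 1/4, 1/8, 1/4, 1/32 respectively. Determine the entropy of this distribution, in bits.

2.6875 bits

Each probability is a power of 1/2, so log₂(1/p) is an integer.
H = Σ p·log₂(1/p) = 1/8·3 + 1/16·4 + 1/32·5 + 1/8·3 + 1/4·2 + 1/8·3 + 1/4·2 + 1/32·5 = 2.6875 bits.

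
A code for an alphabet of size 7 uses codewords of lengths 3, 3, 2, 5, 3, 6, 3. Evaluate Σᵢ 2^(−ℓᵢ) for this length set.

With common denominator 2^6 = 64: Σ 2^(−ℓᵢ) = 8/64 + 8/64 + 16/64 + 2/64 + 8/64 + 1/64 + 8/64 = 51/64 = 0.796875.

0.796875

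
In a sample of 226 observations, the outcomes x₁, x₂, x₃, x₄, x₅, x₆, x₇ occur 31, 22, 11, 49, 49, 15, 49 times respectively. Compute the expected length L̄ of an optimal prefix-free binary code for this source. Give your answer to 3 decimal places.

2.677 bits/symbol

Probabilities are the counts divided by 226.
Repeatedly combine the two least-probable nodes; the expected code length is the sum of the merged weights.
merge 11/226 + 15/226 → 13/113
merge 11/113 + 13/113 → 24/113
merge 31/226 + 24/113 → 79/226
merge 49/226 + 49/226 → 49/113
merge 49/226 + 79/226 → 64/113
merge 49/113 + 64/113 → 1
L = 13/113 + 24/113 + 79/226 + 49/113 + 64/113 + 1 = 605/226 ≈ 2.677 bits/symbol.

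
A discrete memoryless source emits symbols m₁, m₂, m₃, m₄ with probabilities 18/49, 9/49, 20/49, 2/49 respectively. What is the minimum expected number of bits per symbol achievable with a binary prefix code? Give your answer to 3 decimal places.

Repeatedly combine the two least-probable nodes; the expected code length is the sum of the merged weights.
merge 2/49 + 9/49 → 11/49
merge 11/49 + 18/49 → 29/49
merge 20/49 + 29/49 → 1
L = 11/49 + 29/49 + 1 = 89/49 ≈ 1.816 bits/symbol.

1.816 bits/symbol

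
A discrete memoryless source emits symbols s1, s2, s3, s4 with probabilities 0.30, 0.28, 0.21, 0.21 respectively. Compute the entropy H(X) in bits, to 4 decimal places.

1.9810 bits

H = −Σ pᵢ log₂ pᵢ.
−0.30·log₂(0.30) = 0.5211
−0.28·log₂(0.28) = 0.5142
−0.21·log₂(0.21) = 0.4728
−0.21·log₂(0.21) = 0.4728
Sum ≈ 1.9810 → 1.9810 bits.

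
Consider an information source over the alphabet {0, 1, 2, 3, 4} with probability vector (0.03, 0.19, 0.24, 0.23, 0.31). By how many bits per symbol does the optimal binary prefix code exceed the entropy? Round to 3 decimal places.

0.107 bits

Entropy H = −Σ p log₂ p ≈ 2.1126 bits.
Huffman merges: 3/100+19/100→11/50; 11/50+23/100→9/20; 6/25+31/100→11/20; 9/20+11/20→1. L = 111/50 ≈ 2.2200.
L − H = 2.2200 − 2.1126 = 0.107 bits.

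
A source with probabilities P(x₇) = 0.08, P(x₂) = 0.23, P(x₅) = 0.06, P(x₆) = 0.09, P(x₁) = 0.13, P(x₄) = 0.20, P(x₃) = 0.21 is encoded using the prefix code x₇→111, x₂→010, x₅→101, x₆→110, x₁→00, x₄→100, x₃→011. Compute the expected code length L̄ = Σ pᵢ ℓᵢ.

2.87 bits/symbol

L̄ = Σ pᵢ·ℓᵢ = 0.08·3 + 0.23·3 + 0.06·3 + 0.09·3 + 0.13·2 + 0.20·3 + 0.21·3 = 2.87 bits/symbol.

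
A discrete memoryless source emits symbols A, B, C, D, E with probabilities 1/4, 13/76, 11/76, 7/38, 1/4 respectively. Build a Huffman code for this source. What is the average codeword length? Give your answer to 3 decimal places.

2.316 bits/symbol

Repeatedly combine the two least-probable nodes; the expected code length is the sum of the merged weights.
merge 11/76 + 13/76 → 6/19
merge 7/38 + 1/4 → 33/76
merge 1/4 + 6/19 → 43/76
merge 33/76 + 43/76 → 1
L = 6/19 + 33/76 + 43/76 + 1 = 44/19 ≈ 2.316 bits/symbol.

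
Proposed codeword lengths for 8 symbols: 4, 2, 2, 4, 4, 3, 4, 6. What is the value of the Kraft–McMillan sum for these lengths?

0.890625

With common denominator 2^6 = 64: Σ 2^(−ℓᵢ) = 4/64 + 16/64 + 16/64 + 4/64 + 4/64 + 8/64 + 4/64 + 1/64 = 57/64 = 0.890625.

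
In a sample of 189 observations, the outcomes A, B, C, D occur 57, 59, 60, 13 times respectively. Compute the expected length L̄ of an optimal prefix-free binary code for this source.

2 bits/symbol

Probabilities are the counts divided by 189.
Repeatedly combine the two least-probable nodes; the expected code length is the sum of the merged weights.
merge 13/189 + 19/63 → 10/27
merge 59/189 + 20/63 → 17/27
merge 10/27 + 17/27 → 1
L = 10/27 + 17/27 + 1 = 2 bits/symbol.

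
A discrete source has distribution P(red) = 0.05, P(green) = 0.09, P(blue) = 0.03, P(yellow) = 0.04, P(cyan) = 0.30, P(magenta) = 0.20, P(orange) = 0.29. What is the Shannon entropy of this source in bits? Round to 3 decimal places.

H = −Σ pᵢ log₂ pᵢ.
−0.05·log₂(0.05) = 0.2161
−0.09·log₂(0.09) = 0.3127
−0.03·log₂(0.03) = 0.1518
−0.04·log₂(0.04) = 0.1858
−0.30·log₂(0.30) = 0.5211
−0.20·log₂(0.20) = 0.4644
−0.29·log₂(0.29) = 0.5179
Sum ≈ 2.3697 → 2.370 bits.

2.370 bits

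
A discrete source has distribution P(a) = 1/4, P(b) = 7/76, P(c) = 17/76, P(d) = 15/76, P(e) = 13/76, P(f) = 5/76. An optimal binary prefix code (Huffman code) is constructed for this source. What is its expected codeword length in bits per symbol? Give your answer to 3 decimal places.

Repeatedly combine the two least-probable nodes; the expected code length is the sum of the merged weights.
merge 5/76 + 7/76 → 3/19
merge 3/19 + 13/76 → 25/76
merge 15/76 + 17/76 → 8/19
merge 1/4 + 25/76 → 11/19
merge 8/19 + 11/19 → 1
L = 3/19 + 25/76 + 8/19 + 11/19 + 1 = 189/76 ≈ 2.487 bits/symbol.

2.487 bits/symbol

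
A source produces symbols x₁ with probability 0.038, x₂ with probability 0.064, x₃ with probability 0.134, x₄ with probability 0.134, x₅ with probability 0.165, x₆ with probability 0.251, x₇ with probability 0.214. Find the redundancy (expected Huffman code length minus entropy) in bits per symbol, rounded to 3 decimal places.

0.021 bits

Entropy H = −Σ p log₂ p ≈ 2.6157 bits.
Huffman merges: 19/500+8/125→51/500; 51/500+67/500→59/250; 67/500+33/200→299/1000; 107/500+59/250→9/20; 251/1000+299/1000→11/20; 9/20+11/20→1. L = 2637/1000 ≈ 2.6370.
L − H = 2.6370 − 2.6157 = 0.021 bits.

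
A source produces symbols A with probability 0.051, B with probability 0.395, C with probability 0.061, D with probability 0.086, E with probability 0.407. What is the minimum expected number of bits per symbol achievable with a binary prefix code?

1.903 bits/symbol

Repeatedly combine the two least-probable nodes; the expected code length is the sum of the merged weights.
merge 51/1000 + 61/1000 → 14/125
merge 43/500 + 14/125 → 99/500
merge 99/500 + 79/200 → 593/1000
merge 407/1000 + 593/1000 → 1
L = 14/125 + 99/500 + 593/1000 + 1 = 1903/1000 = 1.903 bits/symbol.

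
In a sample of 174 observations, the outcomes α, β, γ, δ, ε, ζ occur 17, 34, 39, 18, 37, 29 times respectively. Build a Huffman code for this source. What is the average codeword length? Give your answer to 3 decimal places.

2.563 bits/symbol

Probabilities are the counts divided by 174.
Repeatedly combine the two least-probable nodes; the expected code length is the sum of the merged weights.
merge 17/174 + 3/29 → 35/174
merge 1/6 + 17/87 → 21/58
merge 35/174 + 37/174 → 12/29
merge 13/58 + 21/58 → 17/29
merge 12/29 + 17/29 → 1
L = 35/174 + 21/58 + 12/29 + 17/29 + 1 = 223/87 ≈ 2.563 bits/symbol.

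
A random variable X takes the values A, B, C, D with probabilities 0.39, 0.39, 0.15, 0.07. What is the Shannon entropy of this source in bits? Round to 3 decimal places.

1.739 bits

H = −Σ pᵢ log₂ pᵢ.
−0.39·log₂(0.39) = 0.5298
−0.39·log₂(0.39) = 0.5298
−0.15·log₂(0.15) = 0.4105
−0.07·log₂(0.07) = 0.2686
Sum ≈ 1.7387 → 1.739 bits.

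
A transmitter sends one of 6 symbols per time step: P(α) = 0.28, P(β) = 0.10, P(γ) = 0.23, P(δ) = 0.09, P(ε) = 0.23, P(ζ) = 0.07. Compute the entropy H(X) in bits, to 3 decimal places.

2.403 bits

H = −Σ pᵢ log₂ pᵢ.
−0.28·log₂(0.28) = 0.5142
−0.10·log₂(0.10) = 0.3322
−0.23·log₂(0.23) = 0.4877
−0.09·log₂(0.09) = 0.3127
−0.23·log₂(0.23) = 0.4877
−0.07·log₂(0.07) = 0.2686
Sum ≈ 2.4030 → 2.403 bits.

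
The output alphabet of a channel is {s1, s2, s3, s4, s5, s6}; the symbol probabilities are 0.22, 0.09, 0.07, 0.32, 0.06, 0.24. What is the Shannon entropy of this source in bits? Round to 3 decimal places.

2.325 bits

H = −Σ pᵢ log₂ pᵢ.
−0.22·log₂(0.22) = 0.4806
−0.09·log₂(0.09) = 0.3127
−0.07·log₂(0.07) = 0.2686
−0.32·log₂(0.32) = 0.5260
−0.06·log₂(0.06) = 0.2435
−0.24·log₂(0.24) = 0.4941
Sum ≈ 2.3255 → 2.325 bits.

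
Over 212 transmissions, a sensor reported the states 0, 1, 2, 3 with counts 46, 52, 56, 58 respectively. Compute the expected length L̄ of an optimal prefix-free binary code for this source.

Probabilities are the counts divided by 212.
Repeatedly combine the two least-probable nodes; the expected code length is the sum of the merged weights.
merge 23/106 + 13/53 → 49/106
merge 14/53 + 29/106 → 57/106
merge 49/106 + 57/106 → 1
L = 49/106 + 57/106 + 1 = 2 bits/symbol.

2 bits/symbol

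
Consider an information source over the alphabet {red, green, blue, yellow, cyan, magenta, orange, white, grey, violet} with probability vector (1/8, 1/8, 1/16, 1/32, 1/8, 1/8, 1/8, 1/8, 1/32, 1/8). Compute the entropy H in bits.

3.1875 bits

Each probability is a power of 1/2, so log₂(1/p) is an integer.
H = Σ p·log₂(1/p) = 1/8·3 + 1/8·3 + 1/16·4 + 1/32·5 + 1/8·3 + 1/8·3 + 1/8·3 + 1/8·3 + 1/32·5 + 1/8·3 = 3.1875 bits.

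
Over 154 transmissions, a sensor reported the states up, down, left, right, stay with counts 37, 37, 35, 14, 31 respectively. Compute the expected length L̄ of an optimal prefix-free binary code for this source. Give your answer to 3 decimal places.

Probabilities are the counts divided by 154.
Repeatedly combine the two least-probable nodes; the expected code length is the sum of the merged weights.
merge 1/11 + 31/154 → 45/154
merge 5/22 + 37/154 → 36/77
merge 37/154 + 45/154 → 41/77
merge 36/77 + 41/77 → 1
L = 45/154 + 36/77 + 41/77 + 1 = 353/154 ≈ 2.292 bits/symbol.

2.292 bits/symbol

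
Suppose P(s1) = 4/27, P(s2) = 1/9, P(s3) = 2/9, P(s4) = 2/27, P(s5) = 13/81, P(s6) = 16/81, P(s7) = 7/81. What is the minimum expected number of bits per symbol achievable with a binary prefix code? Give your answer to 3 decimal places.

2.741 bits/symbol

Repeatedly combine the two least-probable nodes; the expected code length is the sum of the merged weights.
merge 2/27 + 7/81 → 13/81
merge 1/9 + 4/27 → 7/27
merge 13/81 + 13/81 → 26/81
merge 16/81 + 2/9 → 34/81
merge 7/27 + 26/81 → 47/81
merge 34/81 + 47/81 → 1
L = 13/81 + 7/27 + 26/81 + 34/81 + 47/81 + 1 = 74/27 ≈ 2.741 bits/symbol.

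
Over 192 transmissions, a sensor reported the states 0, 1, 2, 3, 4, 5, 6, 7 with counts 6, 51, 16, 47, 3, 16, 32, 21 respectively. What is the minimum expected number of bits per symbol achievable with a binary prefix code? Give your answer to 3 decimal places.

Probabilities are the counts divided by 192.
Repeatedly combine the two least-probable nodes; the expected code length is the sum of the merged weights.
merge 1/64 + 1/32 → 3/64
merge 3/64 + 1/12 → 25/192
merge 1/12 + 7/64 → 37/192
merge 25/192 + 1/6 → 19/64
merge 37/192 + 47/192 → 7/16
merge 17/64 + 19/64 → 9/16
merge 7/16 + 9/16 → 1
L = 3/64 + 25/192 + 37/192 + 19/64 + 7/16 + 9/16 + 1 = 8/3 ≈ 2.667 bits/symbol.

2.667 bits/symbol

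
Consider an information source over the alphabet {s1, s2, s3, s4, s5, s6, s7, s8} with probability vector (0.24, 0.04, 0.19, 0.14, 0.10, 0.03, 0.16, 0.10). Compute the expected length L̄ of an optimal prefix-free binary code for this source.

2.81 bits/symbol

Repeatedly combine the two least-probable nodes; the expected code length is the sum of the merged weights.
merge 3/100 + 1/25 → 7/100
merge 7/100 + 1/10 → 17/100
merge 1/10 + 7/50 → 6/25
merge 4/25 + 17/100 → 33/100
merge 19/100 + 6/25 → 43/100
merge 6/25 + 33/100 → 57/100
merge 43/100 + 57/100 → 1
L = 7/100 + 17/100 + 6/25 + 33/100 + 43/100 + 57/100 + 1 = 281/100 = 2.81 bits/symbol.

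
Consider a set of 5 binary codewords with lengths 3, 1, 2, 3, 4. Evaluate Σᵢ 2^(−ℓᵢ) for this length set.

1.0625

With common denominator 2^4 = 16: Σ 2^(−ℓᵢ) = 2/16 + 8/16 + 4/16 + 2/16 + 1/16 = 17/16 = 1.0625.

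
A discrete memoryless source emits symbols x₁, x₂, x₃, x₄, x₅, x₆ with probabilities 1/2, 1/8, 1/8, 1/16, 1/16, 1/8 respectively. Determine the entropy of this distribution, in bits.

Each probability is a power of 1/2, so log₂(1/p) is an integer.
H = Σ p·log₂(1/p) = 1/2·1 + 1/8·3 + 1/8·3 + 1/16·4 + 1/16·4 + 1/8·3 = 2.125 bits.

2.125 bits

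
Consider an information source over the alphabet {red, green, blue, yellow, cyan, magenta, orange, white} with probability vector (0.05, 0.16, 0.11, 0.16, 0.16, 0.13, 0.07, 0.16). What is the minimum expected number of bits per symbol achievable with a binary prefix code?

Repeatedly combine the two least-probable nodes; the expected code length is the sum of the merged weights.
merge 1/20 + 7/100 → 3/25
merge 11/100 + 3/25 → 23/100
merge 13/100 + 4/25 → 29/100
merge 4/25 + 4/25 → 8/25
merge 4/25 + 23/100 → 39/100
merge 29/100 + 8/25 → 61/100
merge 39/100 + 61/100 → 1
L = 3/25 + 23/100 + 29/100 + 8/25 + 39/100 + 61/100 + 1 = 74/25 = 2.96 bits/symbol.

2.96 bits/symbol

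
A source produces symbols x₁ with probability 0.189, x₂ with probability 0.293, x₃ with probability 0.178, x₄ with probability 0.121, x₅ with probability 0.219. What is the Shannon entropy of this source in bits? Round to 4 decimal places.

2.2649 bits

H = −Σ pᵢ log₂ pᵢ.
−0.189·log₂(0.189) = 0.4543
−0.293·log₂(0.293) = 0.5189
−0.178·log₂(0.178) = 0.4432
−0.121·log₂(0.121) = 0.3687
−0.219·log₂(0.219) = 0.4798
Sum ≈ 2.2649 → 2.2649 bits.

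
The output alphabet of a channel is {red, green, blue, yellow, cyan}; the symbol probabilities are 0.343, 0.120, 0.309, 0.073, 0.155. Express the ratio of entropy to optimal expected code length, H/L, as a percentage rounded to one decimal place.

Entropy H = −Σ p log₂ p ≈ 2.1127 bits.
Huffman merges: 73/1000+3/25→193/1000; 31/200+193/1000→87/250; 309/1000+343/1000→163/250; 87/250+163/250→1. L = 2193/1000 ≈ 2.1930.
Efficiency = H/L = 2.1127/2.1930 = 96.3%.

96.3%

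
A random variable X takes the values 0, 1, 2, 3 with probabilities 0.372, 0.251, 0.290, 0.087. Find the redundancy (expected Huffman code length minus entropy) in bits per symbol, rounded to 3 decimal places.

Entropy H = −Σ p log₂ p ≈ 1.8557 bits.
Huffman merges: 87/1000+251/1000→169/500; 29/100+169/500→157/250; 93/250+157/250→1. L = 983/500 ≈ 1.9660.
L − H = 1.9660 − 1.8557 = 0.110 bits.

0.110 bits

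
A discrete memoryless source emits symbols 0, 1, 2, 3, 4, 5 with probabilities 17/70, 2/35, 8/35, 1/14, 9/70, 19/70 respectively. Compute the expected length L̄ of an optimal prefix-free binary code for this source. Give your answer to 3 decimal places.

Repeatedly combine the two least-probable nodes; the expected code length is the sum of the merged weights.
merge 2/35 + 1/14 → 9/70
merge 9/70 + 9/70 → 9/35
merge 8/35 + 17/70 → 33/70
merge 9/35 + 19/70 → 37/70
merge 33/70 + 37/70 → 1
L = 9/70 + 9/35 + 33/70 + 37/70 + 1 = 167/70 ≈ 2.386 bits/symbol.

2.386 bits/symbol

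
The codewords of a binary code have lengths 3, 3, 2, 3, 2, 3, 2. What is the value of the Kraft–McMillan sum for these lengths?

With common denominator 2^3 = 8: Σ 2^(−ℓᵢ) = 1/8 + 1/8 + 2/8 + 1/8 + 2/8 + 1/8 + 2/8 = 10/8 = 1.25.

1.25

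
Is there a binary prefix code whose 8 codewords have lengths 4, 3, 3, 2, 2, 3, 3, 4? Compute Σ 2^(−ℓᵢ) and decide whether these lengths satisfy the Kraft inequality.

With common denominator 2^4 = 16: Σ 2^(−ℓᵢ) = 1/16 + 2/16 + 2/16 + 4/16 + 4/16 + 2/16 + 2/16 + 1/16 = 18/16 = 1.125.
Kraft's inequality requires Σ ≤ 1; here Σ = 1.125 > 1, so no such prefix code exists.

1.125; no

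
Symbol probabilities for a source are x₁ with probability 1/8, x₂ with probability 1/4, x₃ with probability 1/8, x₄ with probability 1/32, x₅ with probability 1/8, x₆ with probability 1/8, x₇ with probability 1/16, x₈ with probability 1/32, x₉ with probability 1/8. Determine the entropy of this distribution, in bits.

2.9375 bits

Each probability is a power of 1/2, so log₂(1/p) is an integer.
H = Σ p·log₂(1/p) = 1/8·3 + 1/4·2 + 1/8·3 + 1/32·5 + 1/8·3 + 1/8·3 + 1/16·4 + 1/32·5 + 1/8·3 = 2.9375 bits.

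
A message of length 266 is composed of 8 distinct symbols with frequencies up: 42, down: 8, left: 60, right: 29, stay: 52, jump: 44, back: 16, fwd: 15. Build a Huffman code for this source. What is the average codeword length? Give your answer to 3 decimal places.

Probabilities are the counts divided by 266.
Repeatedly combine the two least-probable nodes; the expected code length is the sum of the merged weights.
merge 4/133 + 15/266 → 23/266
merge 8/133 + 23/266 → 39/266
merge 29/266 + 39/266 → 34/133
merge 3/19 + 22/133 → 43/133
merge 26/133 + 30/133 → 8/19
merge 34/133 + 43/133 → 11/19
merge 8/19 + 11/19 → 1
L = 23/266 + 39/266 + 34/133 + 43/133 + 8/19 + 11/19 + 1 = 374/133 ≈ 2.812 bits/symbol.

2.812 bits/symbol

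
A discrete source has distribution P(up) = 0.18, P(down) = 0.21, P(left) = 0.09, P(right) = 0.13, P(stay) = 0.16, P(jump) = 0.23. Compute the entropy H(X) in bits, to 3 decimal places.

2.524 bits

H = −Σ pᵢ log₂ pᵢ.
−0.18·log₂(0.18) = 0.4453
−0.21·log₂(0.21) = 0.4728
−0.09·log₂(0.09) = 0.3127
−0.13·log₂(0.13) = 0.3826
−0.16·log₂(0.16) = 0.4230
−0.23·log₂(0.23) = 0.4877
Sum ≈ 2.5241 → 2.524 bits.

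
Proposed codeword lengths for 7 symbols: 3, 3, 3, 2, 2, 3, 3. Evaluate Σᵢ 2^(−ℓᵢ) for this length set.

1.125

With common denominator 2^3 = 8: Σ 2^(−ℓᵢ) = 1/8 + 1/8 + 1/8 + 2/8 + 2/8 + 1/8 + 1/8 = 9/8 = 1.125.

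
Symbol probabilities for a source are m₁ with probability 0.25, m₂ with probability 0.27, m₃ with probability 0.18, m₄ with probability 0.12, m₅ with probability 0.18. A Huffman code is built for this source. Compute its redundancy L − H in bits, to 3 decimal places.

0.032 bits

Entropy H = −Σ p log₂ p ≈ 2.2677 bits.
Huffman merges: 3/25+9/50→3/10; 9/50+1/4→43/100; 27/100+3/10→57/100; 43/100+57/100→1. L = 23/10 ≈ 2.3000.
L − H = 2.3000 − 2.2677 = 0.032 bits.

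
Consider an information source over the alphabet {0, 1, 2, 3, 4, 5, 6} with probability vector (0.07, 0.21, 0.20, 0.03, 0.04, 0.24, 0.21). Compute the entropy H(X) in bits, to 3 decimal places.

2.510 bits

H = −Σ pᵢ log₂ pᵢ.
−0.07·log₂(0.07) = 0.2686
−0.21·log₂(0.21) = 0.4728
−0.20·log₂(0.20) = 0.4644
−0.03·log₂(0.03) = 0.1518
−0.04·log₂(0.04) = 0.1858
−0.24·log₂(0.24) = 0.4941
−0.21·log₂(0.21) = 0.4728
Sum ≈ 2.5102 → 2.510 bits.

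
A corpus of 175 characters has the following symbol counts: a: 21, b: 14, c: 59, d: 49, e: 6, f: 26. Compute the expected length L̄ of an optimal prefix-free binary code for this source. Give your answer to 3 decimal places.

2.349 bits/symbol

Probabilities are the counts divided by 175.
Repeatedly combine the two least-probable nodes; the expected code length is the sum of the merged weights.
merge 6/175 + 2/25 → 4/35
merge 4/35 + 3/25 → 41/175
merge 26/175 + 41/175 → 67/175
merge 7/25 + 59/175 → 108/175
merge 67/175 + 108/175 → 1
L = 4/35 + 41/175 + 67/175 + 108/175 + 1 = 411/175 ≈ 2.349 bits/symbol.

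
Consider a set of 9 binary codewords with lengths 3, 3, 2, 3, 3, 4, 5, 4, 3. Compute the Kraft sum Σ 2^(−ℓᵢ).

With common denominator 2^5 = 32: Σ 2^(−ℓᵢ) = 4/32 + 4/32 + 8/32 + 4/32 + 4/32 + 2/32 + 1/32 + 2/32 + 4/32 = 33/32 = 1.03125.

1.03125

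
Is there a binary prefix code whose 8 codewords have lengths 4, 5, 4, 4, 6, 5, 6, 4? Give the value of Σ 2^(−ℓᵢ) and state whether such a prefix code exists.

0.34375; yes

With common denominator 2^6 = 64: Σ 2^(−ℓᵢ) = 4/64 + 2/64 + 4/64 + 4/64 + 1/64 + 2/64 + 1/64 + 4/64 = 22/64 = 0.34375.
Kraft's inequality requires Σ ≤ 1; here Σ = 0.34375 ≤ 1, so such a prefix code exists.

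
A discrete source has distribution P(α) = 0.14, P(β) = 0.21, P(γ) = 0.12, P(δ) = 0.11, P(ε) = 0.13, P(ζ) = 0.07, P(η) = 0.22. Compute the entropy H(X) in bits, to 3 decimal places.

H = −Σ pᵢ log₂ pᵢ.
−0.14·log₂(0.14) = 0.3971
−0.21·log₂(0.21) = 0.4728
−0.12·log₂(0.12) = 0.3671
−0.11·log₂(0.11) = 0.3503
−0.13·log₂(0.13) = 0.3826
−0.07·log₂(0.07) = 0.2686
−0.22·log₂(0.22) = 0.4806
Sum ≈ 2.7191 → 2.719 bits.

2.719 bits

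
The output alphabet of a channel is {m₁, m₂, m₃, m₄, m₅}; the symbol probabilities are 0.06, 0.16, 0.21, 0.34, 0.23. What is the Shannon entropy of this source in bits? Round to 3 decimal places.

H = −Σ pᵢ log₂ pᵢ.
−0.06·log₂(0.06) = 0.2435
−0.16·log₂(0.16) = 0.4230
−0.21·log₂(0.21) = 0.4728
−0.34·log₂(0.34) = 0.5292
−0.23·log₂(0.23) = 0.4877
Sum ≈ 2.1562 → 2.156 bits.

2.156 bits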